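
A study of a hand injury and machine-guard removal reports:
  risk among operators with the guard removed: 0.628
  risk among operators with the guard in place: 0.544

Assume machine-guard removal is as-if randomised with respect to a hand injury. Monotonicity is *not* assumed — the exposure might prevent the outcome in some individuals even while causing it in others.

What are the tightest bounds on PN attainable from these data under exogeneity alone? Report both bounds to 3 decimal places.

Let p₁ = 0.628, p₀ = 0.544.
Under exogeneity alone the bounds on PN are max{0,(p₁−p₀)/p₁} ≤ PN ≤ min{1,(1−p₀)/p₁}.
  lower = (p₁ − p₀)/p₁ = 0.084 / 0.628 ≈ 0.1338
  upper = min{1, (1 − p₀)/p₁} = 0.456 / 0.628 ≈ 0.7261

0.134 ≤ PN ≤ 0.726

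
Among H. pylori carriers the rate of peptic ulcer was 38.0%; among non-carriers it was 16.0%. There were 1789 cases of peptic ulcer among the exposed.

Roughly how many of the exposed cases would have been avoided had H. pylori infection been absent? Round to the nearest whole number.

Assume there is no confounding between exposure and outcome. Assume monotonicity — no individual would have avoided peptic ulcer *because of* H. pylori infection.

about 1036 cases

p₁ = 0.38, p₀ = 0.16.
PN = (p₁ − p₀)/p₁ = (0.38 − 0.16) / 0.38 ≈ 0.57895.
Attributable cases ≈ PN × (exposed cases) = 0.57895 × 1789 ≈ 1035.74.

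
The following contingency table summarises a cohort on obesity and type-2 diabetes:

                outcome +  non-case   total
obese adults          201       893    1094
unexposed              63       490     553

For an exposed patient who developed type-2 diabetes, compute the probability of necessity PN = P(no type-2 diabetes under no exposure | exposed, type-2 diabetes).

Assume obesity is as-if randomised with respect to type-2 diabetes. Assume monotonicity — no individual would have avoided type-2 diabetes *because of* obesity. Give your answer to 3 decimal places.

PN ≈ 0.380

p₁ = P(outcome | exposed) = 201/1094 = 0.18373
p₀ = P(outcome | unexposed) = 63/553 = 0.11392
Under exogeneity and monotonicity, PN = (p₁ − p₀)/p₁.
PN = (0.18373 − 0.11392) / 0.18373 ≈ 0.3799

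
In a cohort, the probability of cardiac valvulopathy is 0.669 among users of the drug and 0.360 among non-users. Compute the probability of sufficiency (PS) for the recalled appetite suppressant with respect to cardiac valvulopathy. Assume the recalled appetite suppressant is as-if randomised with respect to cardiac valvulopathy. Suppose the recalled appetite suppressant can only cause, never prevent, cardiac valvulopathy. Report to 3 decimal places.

PS ≈ 0.483

Let p₁ = 0.669, p₀ = 0.36.
Under exogeneity and monotonicity, PS = (p₁ − p₀) / (1 − p₀).
PS = (0.669 − 0.36) / (1 − 0.36) = 0.309 / 0.64 ≈ 0.4828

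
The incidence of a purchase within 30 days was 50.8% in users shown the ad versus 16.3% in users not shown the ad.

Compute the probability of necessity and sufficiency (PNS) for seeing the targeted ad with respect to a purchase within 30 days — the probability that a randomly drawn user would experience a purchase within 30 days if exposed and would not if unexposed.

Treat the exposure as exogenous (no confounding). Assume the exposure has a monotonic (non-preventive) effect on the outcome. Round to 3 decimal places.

PNS ≈ 0.345

p₁ = 0.508, p₀ = 0.163.
Under exogeneity and monotonicity, PNS = p₁ − p₀.
PNS = 0.508 − 0.163 = 0.345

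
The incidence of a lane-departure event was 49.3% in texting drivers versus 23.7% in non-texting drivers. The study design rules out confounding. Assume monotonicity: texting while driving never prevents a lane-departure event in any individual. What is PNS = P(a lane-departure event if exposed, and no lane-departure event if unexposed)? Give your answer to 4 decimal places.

PNS ≈ 0.2560

p₁ = 0.493, p₀ = 0.237.
Under exogeneity and monotonicity, PNS = p₁ − p₀.
PNS = 0.493 − 0.237 = 0.256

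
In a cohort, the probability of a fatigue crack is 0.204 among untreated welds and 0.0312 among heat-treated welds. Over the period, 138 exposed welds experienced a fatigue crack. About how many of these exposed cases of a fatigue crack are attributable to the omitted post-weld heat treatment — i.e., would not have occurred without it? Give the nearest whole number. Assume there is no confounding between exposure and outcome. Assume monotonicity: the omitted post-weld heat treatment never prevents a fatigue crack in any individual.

about 117 cases

Let p₁ = 0.204, p₀ = 0.0312.
PN = (p₁ − p₀)/p₁ = (0.204 − 0.0312) / 0.204 ≈ 0.84706.
Attributable cases ≈ PN × (exposed cases) = 0.84706 × 138 ≈ 116.89.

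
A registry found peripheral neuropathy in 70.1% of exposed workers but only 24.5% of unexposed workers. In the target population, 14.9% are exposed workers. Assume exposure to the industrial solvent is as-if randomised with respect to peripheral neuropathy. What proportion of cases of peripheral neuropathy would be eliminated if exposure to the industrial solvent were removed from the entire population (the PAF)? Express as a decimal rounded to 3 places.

PAF ≈ 0.217

p₁ = 0.701, p₀ = 0.245.
Overall risk P(Y=1) = π·p₁ + (1−π)·p₀ = 0.149×0.701 + 0.851×0.245 = 0.31294.
Under exogeneity, PAF = [P(Y=1) − p₀] / P(Y=1).
PAF = (0.31294 − 0.245) / 0.31294 ≈ 0.2171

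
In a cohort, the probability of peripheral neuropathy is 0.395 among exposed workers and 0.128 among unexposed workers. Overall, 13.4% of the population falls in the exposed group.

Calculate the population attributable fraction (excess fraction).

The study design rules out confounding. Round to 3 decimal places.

Let p₁ = 0.395, p₀ = 0.128.
Overall risk P(Y=1) = π·p₁ + (1−π)·p₀ = 0.134×0.395 + 0.866×0.128 = 0.16378.
Under exogeneity, PAF = [P(Y=1) − p₀] / P(Y=1).
PAF = (0.16378 − 0.128) / 0.16378 ≈ 0.2185

PAF ≈ 0.218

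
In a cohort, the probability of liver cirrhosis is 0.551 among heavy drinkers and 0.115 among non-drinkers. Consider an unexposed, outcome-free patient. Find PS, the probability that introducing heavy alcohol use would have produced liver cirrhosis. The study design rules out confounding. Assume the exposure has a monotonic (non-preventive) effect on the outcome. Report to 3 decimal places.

Let p₁ = 0.551, p₀ = 0.115.
Under exogeneity and monotonicity, PS = (p₁ − p₀) / (1 − p₀).
PS = (0.551 − 0.115) / (1 − 0.115) = 0.436 / 0.885 ≈ 0.4927

PS ≈ 0.493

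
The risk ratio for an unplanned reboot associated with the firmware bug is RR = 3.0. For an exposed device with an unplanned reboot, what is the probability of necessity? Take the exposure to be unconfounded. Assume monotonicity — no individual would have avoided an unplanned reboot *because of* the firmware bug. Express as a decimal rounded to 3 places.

Under exogeneity and monotonicity, PN = (RR − 1) / RR = 1 − 1/RR.
PN = (3.0 − 1) / 3.0 = 2 / 3.0 ≈ 0.6667

PN ≈ 0.667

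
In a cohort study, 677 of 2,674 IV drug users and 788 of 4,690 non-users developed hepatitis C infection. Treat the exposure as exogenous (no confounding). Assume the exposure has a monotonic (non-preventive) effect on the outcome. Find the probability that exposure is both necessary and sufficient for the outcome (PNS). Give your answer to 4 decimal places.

PNS ≈ 0.0852

p₁ = P(outcome | exposed) = 677/2674 = 0.25318
p₀ = P(outcome | unexposed) = 788/4690 = 0.16802
Under exogeneity and monotonicity, PNS = p₁ − p₀.
PNS = 0.25318 − 0.16802 = 0.085162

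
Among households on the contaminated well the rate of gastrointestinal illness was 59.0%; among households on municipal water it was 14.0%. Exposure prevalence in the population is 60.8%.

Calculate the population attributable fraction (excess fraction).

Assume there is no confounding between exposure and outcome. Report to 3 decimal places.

PAF ≈ 0.662

p₁ = 0.59, p₀ = 0.14.
Overall risk P(Y=1) = π·p₁ + (1−π)·p₀ = 0.608×0.59 + 0.392×0.14 = 0.4136.
Under exogeneity, PAF = [P(Y=1) − p₀] / P(Y=1).
PAF = (0.4136 − 0.14) / 0.4136 ≈ 0.6615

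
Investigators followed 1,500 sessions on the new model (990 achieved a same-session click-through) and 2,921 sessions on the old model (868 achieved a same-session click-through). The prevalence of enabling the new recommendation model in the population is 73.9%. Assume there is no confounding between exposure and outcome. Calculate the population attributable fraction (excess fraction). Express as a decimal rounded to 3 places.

PAF ≈ 0.474

p₁ = P(outcome | exposed) = 990/1500 = 0.66
p₀ = P(outcome | unexposed) = 868/2921 = 0.29716
Overall risk P(Y=1) = π·p₁ + (1−π)·p₀ = 0.739×0.66 + 0.261×0.29716 = 0.5653.
Under exogeneity, PAF = [P(Y=1) − p₀] / P(Y=1).
PAF = (0.5653 − 0.29716) / 0.5653 ≈ 0.4743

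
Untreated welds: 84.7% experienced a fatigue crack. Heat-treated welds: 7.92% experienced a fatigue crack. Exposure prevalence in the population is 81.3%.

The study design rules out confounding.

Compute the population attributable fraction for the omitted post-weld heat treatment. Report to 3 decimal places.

p₁ = 0.847, p₀ = 0.0792.
Overall risk P(Y=1) = π·p₁ + (1−π)·p₀ = 0.813×0.847 + 0.187×0.0792 = 0.70342.
Under exogeneity, PAF = [P(Y=1) − p₀] / P(Y=1).
PAF = (0.70342 − 0.0792) / 0.70342 ≈ 0.8874

PAF ≈ 0.887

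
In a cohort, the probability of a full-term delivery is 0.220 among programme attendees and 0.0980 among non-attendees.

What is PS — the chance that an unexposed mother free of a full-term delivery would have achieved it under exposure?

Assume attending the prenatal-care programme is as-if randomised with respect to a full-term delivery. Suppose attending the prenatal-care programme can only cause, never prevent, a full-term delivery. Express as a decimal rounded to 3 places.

Let p₁ = 0.22, p₀ = 0.098.
Under exogeneity and monotonicity, PS = (p₁ − p₀) / (1 − p₀).
PS = (0.22 − 0.098) / (1 − 0.098) = 0.122 / 0.902 ≈ 0.1353

PS ≈ 0.135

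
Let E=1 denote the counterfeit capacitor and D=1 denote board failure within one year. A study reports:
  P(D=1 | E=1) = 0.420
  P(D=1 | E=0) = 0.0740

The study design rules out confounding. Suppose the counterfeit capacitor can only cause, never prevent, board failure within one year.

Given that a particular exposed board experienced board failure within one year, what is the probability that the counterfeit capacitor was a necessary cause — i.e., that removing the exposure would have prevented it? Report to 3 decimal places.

PN ≈ 0.824

Let p₁ = 0.42, p₀ = 0.074.
Under exogeneity and monotonicity, PN = (p₁ − p₀) / p₁.
PN = (0.42 − 0.074) / 0.42 = 0.346 / 0.42 ≈ 0.8238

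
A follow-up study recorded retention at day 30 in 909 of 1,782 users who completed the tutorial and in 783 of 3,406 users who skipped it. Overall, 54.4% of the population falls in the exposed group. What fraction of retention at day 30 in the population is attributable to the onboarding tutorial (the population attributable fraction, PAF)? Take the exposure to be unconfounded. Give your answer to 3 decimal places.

PAF ≈ 0.399

p₁ = P(outcome | exposed) = 909/1782 = 0.5101
p₀ = P(outcome | unexposed) = 783/3406 = 0.22989
Overall risk P(Y=1) = π·p₁ + (1−π)·p₀ = 0.544×0.5101 + 0.456×0.22989 = 0.38232.
Under exogeneity, PAF = [P(Y=1) − p₀] / P(Y=1).
PAF = (0.38232 − 0.22989) / 0.38232 ≈ 0.3987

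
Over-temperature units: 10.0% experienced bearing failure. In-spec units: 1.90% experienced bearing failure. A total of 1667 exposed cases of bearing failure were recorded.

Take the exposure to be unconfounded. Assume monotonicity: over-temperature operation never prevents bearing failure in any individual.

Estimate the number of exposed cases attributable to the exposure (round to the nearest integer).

about 1350 cases

p₁ = 0.1, p₀ = 0.019.
PN = (p₁ − p₀)/p₁ = (0.1 − 0.019) / 0.1 ≈ 0.81000.
Attributable cases ≈ PN × (exposed cases) = 0.81000 × 1667 ≈ 1350.27.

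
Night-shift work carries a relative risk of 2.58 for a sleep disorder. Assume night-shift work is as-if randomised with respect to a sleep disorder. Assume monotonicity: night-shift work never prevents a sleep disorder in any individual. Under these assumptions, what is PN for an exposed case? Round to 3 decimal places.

Under exogeneity and monotonicity, PN = (RR − 1) / RR = 1 − 1/RR.
PN = (2.58 − 1) / 2.58 = 1.58 / 2.58 ≈ 0.6124

PN ≈ 0.612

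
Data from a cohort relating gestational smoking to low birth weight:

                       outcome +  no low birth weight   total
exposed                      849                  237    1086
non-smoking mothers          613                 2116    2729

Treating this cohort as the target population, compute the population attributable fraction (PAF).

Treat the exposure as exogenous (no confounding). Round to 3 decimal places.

PAF ≈ 0.414

p₁ = P(outcome | exposed) = 849/1086 = 0.78177
p₀ = P(outcome | unexposed) = 613/2729 = 0.22462
Exposure prevalence π = 1086/3815 = 0.28467; overall risk P(Y=1) = 0.38322.
Under exogeneity, PAF = [P(Y=1) − p₀]/P(Y=1).
PAF = (0.38322 − 0.22462) / 0.38322 ≈ 0.4139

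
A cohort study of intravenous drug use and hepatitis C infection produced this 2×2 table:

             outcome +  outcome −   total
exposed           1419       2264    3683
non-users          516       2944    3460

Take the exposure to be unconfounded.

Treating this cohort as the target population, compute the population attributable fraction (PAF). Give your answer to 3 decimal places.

p₁ = P(outcome | exposed) = 1419/3683 = 0.38528
p₀ = P(outcome | unexposed) = 516/3460 = 0.14913
Exposure prevalence π = 3683/7143 = 0.51561; overall risk P(Y=1) = 0.27089.
Under exogeneity, PAF = [P(Y=1) − p₀]/P(Y=1).
PAF = (0.27089 − 0.14913) / 0.27089 ≈ 0.4495

PAF ≈ 0.449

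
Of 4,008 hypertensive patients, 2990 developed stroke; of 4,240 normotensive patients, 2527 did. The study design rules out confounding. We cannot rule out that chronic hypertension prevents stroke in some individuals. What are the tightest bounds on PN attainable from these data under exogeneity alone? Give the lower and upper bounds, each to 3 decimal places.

p₁ = P(outcome | exposed) = 2990/4008 = 0.74601
p₀ = P(outcome | unexposed) = 2527/4240 = 0.59599
Under exogeneity alone the bounds on PN are max{0,(p₁−p₀)/p₁} ≤ PN ≤ min{1,(1−p₀)/p₁}.
  lower = (p₁ − p₀)/p₁ = 0.15002 / 0.74601 ≈ 0.2011
  upper = min{1, (1 − p₀)/p₁} = 0.40401 / 0.74601 ≈ 0.5416

0.201 ≤ PN ≤ 0.542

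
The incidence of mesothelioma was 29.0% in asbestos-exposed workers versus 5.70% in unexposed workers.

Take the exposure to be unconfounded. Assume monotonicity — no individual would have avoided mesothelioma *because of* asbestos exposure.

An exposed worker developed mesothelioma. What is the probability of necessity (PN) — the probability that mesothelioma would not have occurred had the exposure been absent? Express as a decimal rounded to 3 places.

PN ≈ 0.803

p₁ = 0.29, p₀ = 0.057.
Under exogeneity and monotonicity, PN = (p₁ − p₀) / p₁.
PN = (0.29 − 0.057) / 0.29 = 0.233 / 0.29 ≈ 0.8034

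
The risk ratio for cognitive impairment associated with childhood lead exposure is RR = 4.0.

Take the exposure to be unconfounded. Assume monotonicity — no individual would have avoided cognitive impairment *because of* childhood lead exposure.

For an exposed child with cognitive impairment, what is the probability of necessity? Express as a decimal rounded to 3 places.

PN ≈ 0.750

Under exogeneity and monotonicity, PN = (RR − 1) / RR = 1 − 1/RR.
PN = (4.0 − 1) / 4.0 = 3 / 4.0 ≈ 0.7500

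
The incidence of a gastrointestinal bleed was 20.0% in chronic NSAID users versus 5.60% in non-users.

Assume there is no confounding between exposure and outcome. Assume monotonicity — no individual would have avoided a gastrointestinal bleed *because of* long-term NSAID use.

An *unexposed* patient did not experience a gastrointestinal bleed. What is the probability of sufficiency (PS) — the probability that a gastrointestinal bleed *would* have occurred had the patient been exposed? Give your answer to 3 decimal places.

p₁ = 0.2, p₀ = 0.056.
Under exogeneity and monotonicity, PS = (p₁ − p₀) / (1 − p₀).
PS = (0.2 − 0.056) / (1 − 0.056) = 0.144 / 0.944 ≈ 0.1525

PS ≈ 0.153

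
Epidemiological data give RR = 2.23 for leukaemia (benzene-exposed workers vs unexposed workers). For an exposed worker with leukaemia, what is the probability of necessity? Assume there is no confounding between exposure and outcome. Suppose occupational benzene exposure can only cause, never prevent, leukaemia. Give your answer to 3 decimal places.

Under exogeneity and monotonicity, PN = (RR − 1) / RR = 1 − 1/RR.
PN = (2.23 − 1) / 2.23 = 1.23 / 2.23 ≈ 0.5516

PN ≈ 0.552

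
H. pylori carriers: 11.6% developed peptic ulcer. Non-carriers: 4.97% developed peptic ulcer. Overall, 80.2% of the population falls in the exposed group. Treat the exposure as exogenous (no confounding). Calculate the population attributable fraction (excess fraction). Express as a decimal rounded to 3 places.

p₁ = 0.116, p₀ = 0.0497.
Overall risk P(Y=1) = π·p₁ + (1−π)·p₀ = 0.802×0.116 + 0.198×0.0497 = 0.10287.
Under exogeneity, PAF = [P(Y=1) − p₀] / P(Y=1).
PAF = (0.10287 − 0.0497) / 0.10287 ≈ 0.5169

PAF ≈ 0.517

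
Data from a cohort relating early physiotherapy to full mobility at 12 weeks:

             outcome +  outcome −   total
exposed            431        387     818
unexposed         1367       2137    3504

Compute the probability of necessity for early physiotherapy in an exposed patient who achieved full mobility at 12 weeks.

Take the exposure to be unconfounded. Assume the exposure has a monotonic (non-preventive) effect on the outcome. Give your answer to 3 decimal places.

p₁ = P(outcome | exposed) = 431/818 = 0.52689
p₀ = P(outcome | unexposed) = 1367/3504 = 0.39013
Under exogeneity and monotonicity, PN = (p₁ − p₀)/p₁.
PN = (0.52689 − 0.39013) / 0.52689 ≈ 0.2596

PN ≈ 0.260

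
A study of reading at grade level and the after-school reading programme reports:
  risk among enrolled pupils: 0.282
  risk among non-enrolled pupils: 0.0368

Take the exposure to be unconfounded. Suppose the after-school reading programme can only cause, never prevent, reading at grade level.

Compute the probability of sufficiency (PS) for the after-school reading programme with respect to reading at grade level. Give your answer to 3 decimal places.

PS ≈ 0.255

Let p₁ = 0.282, p₀ = 0.0368.
Under exogeneity and monotonicity, PS = (p₁ − p₀) / (1 − p₀).
PS = (0.282 − 0.0368) / (1 − 0.0368) = 0.2452 / 0.9632 ≈ 0.2546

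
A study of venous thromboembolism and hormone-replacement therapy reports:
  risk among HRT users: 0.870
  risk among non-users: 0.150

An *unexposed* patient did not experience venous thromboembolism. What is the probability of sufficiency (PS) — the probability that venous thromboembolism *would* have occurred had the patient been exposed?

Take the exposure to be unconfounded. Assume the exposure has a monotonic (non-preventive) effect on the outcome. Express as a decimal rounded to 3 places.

PS ≈ 0.847

Let p₁ = 0.87, p₀ = 0.15.
Under exogeneity and monotonicity, PS = (p₁ − p₀) / (1 − p₀).
PS = (0.87 − 0.15) / (1 − 0.15) = 0.72 / 0.85 ≈ 0.8471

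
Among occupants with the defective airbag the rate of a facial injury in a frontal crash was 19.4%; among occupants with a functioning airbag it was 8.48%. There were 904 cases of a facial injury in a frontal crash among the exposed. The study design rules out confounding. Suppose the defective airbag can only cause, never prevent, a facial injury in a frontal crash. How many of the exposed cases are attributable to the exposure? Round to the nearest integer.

p₁ = 0.194, p₀ = 0.0848.
PN = (p₁ − p₀)/p₁ = (0.194 − 0.0848) / 0.194 ≈ 0.56289.
Attributable cases ≈ PN × (exposed cases) = 0.56289 × 904 ≈ 508.85.

about 509 cases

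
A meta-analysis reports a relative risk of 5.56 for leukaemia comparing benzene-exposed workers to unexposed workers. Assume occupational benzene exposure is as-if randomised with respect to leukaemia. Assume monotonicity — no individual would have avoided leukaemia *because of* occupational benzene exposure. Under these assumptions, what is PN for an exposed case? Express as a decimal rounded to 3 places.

Under exogeneity and monotonicity, PN = (RR − 1) / RR = 1 − 1/RR.
PN = (5.56 − 1) / 5.56 = 4.56 / 5.56 ≈ 0.8201

PN ≈ 0.820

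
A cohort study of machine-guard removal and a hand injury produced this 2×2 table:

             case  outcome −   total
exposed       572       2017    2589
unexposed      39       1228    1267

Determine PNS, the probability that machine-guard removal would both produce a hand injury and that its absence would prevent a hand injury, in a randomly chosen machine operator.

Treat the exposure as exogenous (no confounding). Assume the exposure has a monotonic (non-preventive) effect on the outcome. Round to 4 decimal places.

p₁ = P(outcome | exposed) = 572/2589 = 0.22093
p₀ = P(outcome | unexposed) = 39/1267 = 0.030781
Under exogeneity and monotonicity, PNS = p₁ − p₀.
PNS = 0.22093 − 0.030781 = 0.19015

PNS ≈ 0.1902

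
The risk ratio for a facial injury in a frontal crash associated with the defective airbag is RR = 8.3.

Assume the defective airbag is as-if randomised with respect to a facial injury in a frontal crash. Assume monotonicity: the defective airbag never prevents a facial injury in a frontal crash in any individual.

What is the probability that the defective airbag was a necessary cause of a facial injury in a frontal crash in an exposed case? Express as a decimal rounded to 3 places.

PN ≈ 0.880

Under exogeneity and monotonicity, PN = (RR − 1) / RR = 1 − 1/RR.
PN = (8.3 − 1) / 8.3 = 7.3 / 8.3 ≈ 0.8795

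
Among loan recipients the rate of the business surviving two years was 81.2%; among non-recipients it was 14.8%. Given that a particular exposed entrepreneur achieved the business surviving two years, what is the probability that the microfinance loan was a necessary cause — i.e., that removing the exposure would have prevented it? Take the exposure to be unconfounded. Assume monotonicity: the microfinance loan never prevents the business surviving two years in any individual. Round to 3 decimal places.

PN ≈ 0.818

p₁ = 0.812, p₀ = 0.148.
Under exogeneity and monotonicity, PN = (p₁ − p₀) / p₁.
PN = (0.812 − 0.148) / 0.812 = 0.664 / 0.812 ≈ 0.8177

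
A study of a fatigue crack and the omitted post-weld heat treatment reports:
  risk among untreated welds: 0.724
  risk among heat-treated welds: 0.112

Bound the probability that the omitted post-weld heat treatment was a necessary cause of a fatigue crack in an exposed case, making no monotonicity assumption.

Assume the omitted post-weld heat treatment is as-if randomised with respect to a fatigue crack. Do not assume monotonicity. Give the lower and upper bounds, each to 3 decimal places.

0.845 ≤ PN ≤ 1.000

Let p₁ = 0.724, p₀ = 0.112.
Under exogeneity alone the bounds on PN are max{0,(p₁−p₀)/p₁} ≤ PN ≤ min{1,(1−p₀)/p₁}.
  lower = (p₁ − p₀)/p₁ = 0.612 / 0.724 ≈ 0.8453
  upper = min{1, (1 − p₀)/p₁} = 0.888 / 0.724 ≈ 1.2265 → capped at 1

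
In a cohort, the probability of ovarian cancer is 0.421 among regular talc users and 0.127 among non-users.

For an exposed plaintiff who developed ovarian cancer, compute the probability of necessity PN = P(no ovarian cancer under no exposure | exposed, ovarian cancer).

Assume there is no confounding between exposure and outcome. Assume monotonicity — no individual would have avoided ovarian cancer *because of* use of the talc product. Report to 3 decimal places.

PN ≈ 0.698

Let p₁ = 0.421, p₀ = 0.127.
Under exogeneity and monotonicity, PN = (p₁ − p₀) / p₁.
PN = (0.421 − 0.127) / 0.421 = 0.294 / 0.421 ≈ 0.6983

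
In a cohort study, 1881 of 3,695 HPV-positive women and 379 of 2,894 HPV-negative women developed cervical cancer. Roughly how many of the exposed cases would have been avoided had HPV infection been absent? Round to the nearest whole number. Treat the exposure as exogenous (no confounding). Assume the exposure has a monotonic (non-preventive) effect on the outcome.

about 1397 cases

p₁ = P(outcome | exposed) = 1881/3695 = 0.50907
p₀ = P(outcome | unexposed) = 379/2894 = 0.13096
PN = (p₁ − p₀)/p₁ = (0.50907 − 0.13096) / 0.50907 ≈ 0.74274.
Attributable cases ≈ PN × (exposed cases) = 0.74274 × 1881 ≈ 1397.10.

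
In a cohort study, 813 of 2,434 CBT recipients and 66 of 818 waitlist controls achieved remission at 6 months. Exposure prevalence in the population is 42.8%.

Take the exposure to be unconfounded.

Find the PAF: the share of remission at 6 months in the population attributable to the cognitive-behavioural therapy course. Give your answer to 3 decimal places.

p₁ = P(outcome | exposed) = 813/2434 = 0.33402
p₀ = P(outcome | unexposed) = 66/818 = 0.080685
Overall risk P(Y=1) = π·p₁ + (1−π)·p₀ = 0.428×0.33402 + 0.572×0.080685 = 0.18911.
Under exogeneity, PAF = [P(Y=1) − p₀] / P(Y=1).
PAF = (0.18911 − 0.080685) / 0.18911 ≈ 0.5733

PAF ≈ 0.573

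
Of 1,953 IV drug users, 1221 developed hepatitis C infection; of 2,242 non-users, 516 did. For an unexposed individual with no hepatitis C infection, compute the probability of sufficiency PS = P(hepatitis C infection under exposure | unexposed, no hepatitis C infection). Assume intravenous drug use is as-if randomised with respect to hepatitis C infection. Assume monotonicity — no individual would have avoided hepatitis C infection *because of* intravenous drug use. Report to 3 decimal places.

PS ≈ 0.513

p₁ = P(outcome | exposed) = 1221/1953 = 0.62519
p₀ = P(outcome | unexposed) = 516/2242 = 0.23015
Under exogeneity and monotonicity, PS = (p₁ − p₀) / (1 − p₀).
PS = (0.62519 − 0.23015) / (1 − 0.23015) = 0.39504 / 0.76985 ≈ 0.5131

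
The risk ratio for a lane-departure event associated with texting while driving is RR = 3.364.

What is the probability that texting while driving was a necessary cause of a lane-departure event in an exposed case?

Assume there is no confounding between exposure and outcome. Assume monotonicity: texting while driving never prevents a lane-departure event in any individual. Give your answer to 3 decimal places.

PN ≈ 0.703

Under exogeneity and monotonicity, PN = (RR − 1) / RR = 1 − 1/RR.
PN = (3.364 − 1) / 3.364 = 2.364 / 3.364 ≈ 0.7027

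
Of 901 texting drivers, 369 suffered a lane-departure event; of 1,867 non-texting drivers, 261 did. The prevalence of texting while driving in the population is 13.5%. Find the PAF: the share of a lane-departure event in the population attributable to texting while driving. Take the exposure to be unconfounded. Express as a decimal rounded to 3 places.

p₁ = P(outcome | exposed) = 369/901 = 0.40954
p₀ = P(outcome | unexposed) = 261/1867 = 0.1398
Overall risk P(Y=1) = π·p₁ + (1−π)·p₀ = 0.135×0.40954 + 0.865×0.1398 = 0.17621.
Under exogeneity, PAF = [P(Y=1) − p₀] / P(Y=1).
PAF = (0.17621 − 0.1398) / 0.17621 ≈ 0.2067

PAF ≈ 0.207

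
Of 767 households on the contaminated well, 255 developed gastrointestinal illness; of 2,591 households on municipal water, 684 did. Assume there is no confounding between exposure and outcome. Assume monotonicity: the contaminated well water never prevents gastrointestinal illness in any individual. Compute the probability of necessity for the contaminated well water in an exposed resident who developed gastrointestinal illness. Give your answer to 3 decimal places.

PN ≈ 0.206

p₁ = P(outcome | exposed) = 255/767 = 0.33246
p₀ = P(outcome | unexposed) = 684/2591 = 0.26399
Under exogeneity and monotonicity, PN = (p₁ − p₀) / p₁.
PN = (0.33246 − 0.26399) / 0.33246 = 0.068473 / 0.33246 ≈ 0.2060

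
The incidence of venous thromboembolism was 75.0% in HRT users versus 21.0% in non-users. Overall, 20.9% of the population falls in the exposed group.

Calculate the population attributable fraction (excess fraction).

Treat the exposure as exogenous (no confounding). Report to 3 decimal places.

PAF ≈ 0.350

p₁ = 0.75, p₀ = 0.21.
Overall risk P(Y=1) = π·p₁ + (1−π)·p₀ = 0.209×0.75 + 0.791×0.21 = 0.32286.
Under exogeneity, PAF = [P(Y=1) − p₀] / P(Y=1).
PAF = (0.32286 − 0.21) / 0.32286 ≈ 0.3496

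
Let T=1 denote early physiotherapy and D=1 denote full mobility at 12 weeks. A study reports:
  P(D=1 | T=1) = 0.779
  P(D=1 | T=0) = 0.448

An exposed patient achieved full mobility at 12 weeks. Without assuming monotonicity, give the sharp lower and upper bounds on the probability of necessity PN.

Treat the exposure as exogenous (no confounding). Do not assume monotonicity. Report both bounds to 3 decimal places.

Let p₁ = 0.779, p₀ = 0.448.
Under exogeneity alone the bounds on PN are max{0,(p₁−p₀)/p₁} ≤ PN ≤ min{1,(1−p₀)/p₁}.
  lower = (p₁ − p₀)/p₁ = 0.331 / 0.779 ≈ 0.4249
  upper = min{1, (1 − p₀)/p₁} = 0.552 / 0.779 ≈ 0.7086

0.425 ≤ PN ≤ 0.709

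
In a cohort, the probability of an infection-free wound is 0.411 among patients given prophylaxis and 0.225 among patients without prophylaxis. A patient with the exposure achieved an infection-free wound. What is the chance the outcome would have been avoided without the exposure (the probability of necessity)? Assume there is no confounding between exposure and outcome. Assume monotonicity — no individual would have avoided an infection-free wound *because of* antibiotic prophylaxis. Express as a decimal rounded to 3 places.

Let p₁ = 0.411, p₀ = 0.225.
Under exogeneity and monotonicity, PN = (p₁ − p₀) / p₁.
PN = (0.411 − 0.225) / 0.411 = 0.186 / 0.411 ≈ 0.4526

PN ≈ 0.453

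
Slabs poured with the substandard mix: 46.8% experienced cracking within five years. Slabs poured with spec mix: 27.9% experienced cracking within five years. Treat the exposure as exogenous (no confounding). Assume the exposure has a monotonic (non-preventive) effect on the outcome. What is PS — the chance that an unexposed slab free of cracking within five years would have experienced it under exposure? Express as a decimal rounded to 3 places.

p₁ = 0.468, p₀ = 0.279.
Under exogeneity and monotonicity, PS = (p₁ − p₀) / (1 − p₀).
PS = (0.468 − 0.279) / (1 − 0.279) = 0.189 / 0.721 ≈ 0.2621

PS ≈ 0.262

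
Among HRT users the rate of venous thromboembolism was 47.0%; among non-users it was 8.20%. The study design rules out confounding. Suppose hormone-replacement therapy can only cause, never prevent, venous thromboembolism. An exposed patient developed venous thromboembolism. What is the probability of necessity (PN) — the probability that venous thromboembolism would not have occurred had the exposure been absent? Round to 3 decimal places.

PN ≈ 0.826

p₁ = 0.47, p₀ = 0.082.
Under exogeneity and monotonicity, PN = (p₁ − p₀) / p₁.
PN = (0.47 − 0.082) / 0.47 = 0.388 / 0.47 ≈ 0.8255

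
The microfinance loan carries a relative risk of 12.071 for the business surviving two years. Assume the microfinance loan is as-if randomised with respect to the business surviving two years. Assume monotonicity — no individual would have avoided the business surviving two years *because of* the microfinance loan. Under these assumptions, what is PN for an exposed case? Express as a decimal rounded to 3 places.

PN ≈ 0.917

Under exogeneity and monotonicity, PN = (RR − 1) / RR = 1 − 1/RR.
PN = (12.071 − 1) / 12.071 = 11.07 / 12.071 ≈ 0.9172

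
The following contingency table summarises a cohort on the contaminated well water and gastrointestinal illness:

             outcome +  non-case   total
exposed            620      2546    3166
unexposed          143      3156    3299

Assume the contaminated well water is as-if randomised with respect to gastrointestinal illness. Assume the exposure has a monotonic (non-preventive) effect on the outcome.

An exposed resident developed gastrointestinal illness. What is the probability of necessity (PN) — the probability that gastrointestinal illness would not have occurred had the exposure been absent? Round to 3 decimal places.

PN ≈ 0.779

p₁ = P(outcome | exposed) = 620/3166 = 0.19583
p₀ = P(outcome | unexposed) = 143/3299 = 0.043346
Under exogeneity and monotonicity, PN = (p₁ − p₀)/p₁.
PN = (0.19583 − 0.043346) / 0.19583 ≈ 0.7787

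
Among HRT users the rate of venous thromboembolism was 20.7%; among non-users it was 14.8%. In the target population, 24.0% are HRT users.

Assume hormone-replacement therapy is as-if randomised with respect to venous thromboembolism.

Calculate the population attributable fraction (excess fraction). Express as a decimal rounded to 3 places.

PAF ≈ 0.087

p₁ = 0.207, p₀ = 0.148.
Overall risk P(Y=1) = π·p₁ + (1−π)·p₀ = 0.24×0.207 + 0.76×0.148 = 0.16216.
Under exogeneity, PAF = [P(Y=1) − p₀] / P(Y=1).
PAF = (0.16216 − 0.148) / 0.16216 ≈ 0.0873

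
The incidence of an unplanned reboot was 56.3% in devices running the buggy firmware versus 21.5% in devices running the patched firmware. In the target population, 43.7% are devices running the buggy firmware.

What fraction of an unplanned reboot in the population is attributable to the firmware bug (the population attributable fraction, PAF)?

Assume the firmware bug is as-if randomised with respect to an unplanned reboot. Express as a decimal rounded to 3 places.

p₁ = 0.563, p₀ = 0.215.
Overall risk P(Y=1) = π·p₁ + (1−π)·p₀ = 0.437×0.563 + 0.563×0.215 = 0.36708.
Under exogeneity, PAF = [P(Y=1) − p₀] / P(Y=1).
PAF = (0.36708 − 0.215) / 0.36708 ≈ 0.4143

PAF ≈ 0.414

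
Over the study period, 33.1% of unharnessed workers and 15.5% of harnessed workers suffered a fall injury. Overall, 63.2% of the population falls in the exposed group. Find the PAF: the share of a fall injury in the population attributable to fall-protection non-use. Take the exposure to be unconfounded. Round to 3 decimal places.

p₁ = 0.331, p₀ = 0.155.
Overall risk P(Y=1) = π·p₁ + (1−π)·p₀ = 0.632×0.331 + 0.368×0.155 = 0.26623.
Under exogeneity, PAF = [P(Y=1) − p₀] / P(Y=1).
PAF = (0.26623 − 0.155) / 0.26623 ≈ 0.4178

PAF ≈ 0.418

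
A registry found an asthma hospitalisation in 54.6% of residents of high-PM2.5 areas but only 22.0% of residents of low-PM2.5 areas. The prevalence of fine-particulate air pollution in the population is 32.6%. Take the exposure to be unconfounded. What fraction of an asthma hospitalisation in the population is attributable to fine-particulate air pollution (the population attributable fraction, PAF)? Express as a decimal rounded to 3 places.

p₁ = 0.546, p₀ = 0.22.
Overall risk P(Y=1) = π·p₁ + (1−π)·p₀ = 0.326×0.546 + 0.674×0.22 = 0.32628.
Under exogeneity, PAF = [P(Y=1) − p₀] / P(Y=1).
PAF = (0.32628 − 0.22) / 0.32628 ≈ 0.3257

PAF ≈ 0.326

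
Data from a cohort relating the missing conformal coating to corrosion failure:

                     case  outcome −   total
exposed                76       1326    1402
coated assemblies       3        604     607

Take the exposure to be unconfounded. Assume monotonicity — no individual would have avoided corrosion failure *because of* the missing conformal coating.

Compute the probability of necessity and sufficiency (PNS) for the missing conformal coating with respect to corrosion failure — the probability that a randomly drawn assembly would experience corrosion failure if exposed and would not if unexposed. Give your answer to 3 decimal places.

PNS ≈ 0.049

p₁ = P(outcome | exposed) = 76/1402 = 0.054208
p₀ = P(outcome | unexposed) = 3/607 = 0.0049423
Under exogeneity and monotonicity, PNS = p₁ − p₀.
PNS = 0.054208 − 0.0049423 = 0.049266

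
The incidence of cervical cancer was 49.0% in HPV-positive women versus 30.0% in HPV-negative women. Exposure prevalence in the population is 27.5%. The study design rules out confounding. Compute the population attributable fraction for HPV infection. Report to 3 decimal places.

p₁ = 0.49, p₀ = 0.3.
Overall risk P(Y=1) = π·p₁ + (1−π)·p₀ = 0.275×0.49 + 0.725×0.3 = 0.35225.
Under exogeneity, PAF = [P(Y=1) − p₀] / P(Y=1).
PAF = (0.35225 − 0.3) / 0.35225 ≈ 0.1483

PAF ≈ 0.148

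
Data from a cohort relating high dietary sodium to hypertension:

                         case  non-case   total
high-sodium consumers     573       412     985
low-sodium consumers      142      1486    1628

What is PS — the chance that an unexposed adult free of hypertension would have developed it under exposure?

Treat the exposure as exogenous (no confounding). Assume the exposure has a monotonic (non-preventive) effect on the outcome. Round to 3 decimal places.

PS ≈ 0.542

p₁ = P(outcome | exposed) = 573/985 = 0.58173
p₀ = P(outcome | unexposed) = 142/1628 = 0.087224
Under exogeneity and monotonicity, PS = (p₁ − p₀)/(1 − p₀).
PS = (0.58173 − 0.087224) / 0.91278 ≈ 0.5418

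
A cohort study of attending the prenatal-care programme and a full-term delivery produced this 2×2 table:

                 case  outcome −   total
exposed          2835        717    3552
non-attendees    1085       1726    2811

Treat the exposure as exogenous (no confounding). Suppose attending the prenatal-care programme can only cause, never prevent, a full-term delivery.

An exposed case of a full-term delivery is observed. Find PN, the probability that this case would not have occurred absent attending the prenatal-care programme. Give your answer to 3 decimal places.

PN ≈ 0.516

p₁ = P(outcome | exposed) = 2835/3552 = 0.79814
p₀ = P(outcome | unexposed) = 1085/2811 = 0.38598
Under exogeneity and monotonicity, PN = (p₁ − p₀)/p₁.
PN = (0.79814 − 0.38598) / 0.79814 ≈ 0.5164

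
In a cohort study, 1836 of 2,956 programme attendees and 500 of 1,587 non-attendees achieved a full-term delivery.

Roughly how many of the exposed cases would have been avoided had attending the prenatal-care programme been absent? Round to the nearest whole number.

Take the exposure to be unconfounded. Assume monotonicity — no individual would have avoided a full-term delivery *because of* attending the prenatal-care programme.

p₁ = P(outcome | exposed) = 1836/2956 = 0.62111
p₀ = P(outcome | unexposed) = 500/1587 = 0.31506
PN = (p₁ − p₀)/p₁ = (0.62111 − 0.31506) / 0.62111 ≈ 0.49275.
Attributable cases ≈ PN × (exposed cases) = 0.49275 × 1836 ≈ 904.68.

about 905 cases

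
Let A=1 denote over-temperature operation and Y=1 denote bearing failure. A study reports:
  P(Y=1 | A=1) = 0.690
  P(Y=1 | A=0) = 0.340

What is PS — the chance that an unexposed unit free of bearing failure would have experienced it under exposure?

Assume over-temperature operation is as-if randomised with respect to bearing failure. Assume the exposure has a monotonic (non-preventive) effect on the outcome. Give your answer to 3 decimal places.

PS ≈ 0.530

Let p₁ = 0.69, p₀ = 0.34.
Under exogeneity and monotonicity, PS = (p₁ − p₀) / (1 − p₀).
PS = (0.69 − 0.34) / (1 − 0.34) = 0.35 / 0.66 ≈ 0.5303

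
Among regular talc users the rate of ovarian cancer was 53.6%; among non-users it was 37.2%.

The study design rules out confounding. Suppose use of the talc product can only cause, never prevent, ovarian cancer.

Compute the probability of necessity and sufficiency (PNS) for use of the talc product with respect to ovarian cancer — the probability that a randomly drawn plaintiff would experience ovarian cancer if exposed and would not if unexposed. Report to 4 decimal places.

p₁ = 0.536, p₀ = 0.372.
Under exogeneity and monotonicity, PNS = p₁ − p₀.
PNS = 0.536 − 0.372 = 0.164

PNS ≈ 0.1640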